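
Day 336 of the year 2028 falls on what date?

December 1, 2028

January has 31 days (336 − 31 = 305 remain).
February has 29 days (305 − 29 = 276 remain).
March has 31 days (276 − 31 = 245 remain).
April has 30 days (245 − 30 = 215 remain).
May has 31 days (215 − 31 = 184 remain).
June has 30 days (184 − 30 = 154 remain).
July has 31 days (154 − 31 = 123 remain).
August has 31 days (123 − 31 = 92 remain).
September has 30 days (92 − 30 = 62 remain).
October has 31 days (62 − 31 = 31 remain).
November has 30 days (31 − 30 = 1 remain).
1 into December → December 1.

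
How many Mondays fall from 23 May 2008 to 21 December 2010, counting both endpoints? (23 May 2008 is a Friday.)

23 May 2008 is a Friday; the first Monday on or after it is 26 May 2008 (3 days later).
From 26 May 2008 to 21 December 2010: 219 + 365 + 355 = 939 days (rest of 2008, 2009, to 21 December 2010 in 2010).
939 ÷ 7 = 134 full weeks with remainder 1, so 134 more Mondays after the first → 135.

135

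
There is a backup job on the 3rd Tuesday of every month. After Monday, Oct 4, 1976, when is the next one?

Oct 19, 1976

Oct 1976 starts on a Friday; its first Tuesday is the 5th, so the 3rd Tuesday is the 19th — Oct 19, 1976.
Oct 19, 1976 is after Oct 4, 1976, so that is the next one.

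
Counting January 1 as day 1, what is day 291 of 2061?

January has 31 days (291 − 31 = 260 remain).
February has 28 days (260 − 28 = 232 remain).
March has 31 days (232 − 31 = 201 remain).
April has 30 days (201 − 30 = 171 remain).
May has 31 days (171 − 31 = 140 remain).
June has 30 days (140 − 30 = 110 remain).
July has 31 days (110 − 31 = 79 remain).
August has 31 days (79 − 31 = 48 remain).
September has 30 days (48 − 30 = 18 remain).
18 into October → October 18.

October 18, 2061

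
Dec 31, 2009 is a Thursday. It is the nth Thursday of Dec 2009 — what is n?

Day 31 falls in week ⌈31/7⌉ of the month.
Days 1–7 hold the 1st Thursday, 8–14 the 2nd, 15–21 the 3rd, 22–28 the 4th, 29–31 the 5th.
31 is in the range for the 5th.

5th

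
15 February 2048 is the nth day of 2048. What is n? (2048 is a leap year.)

46

Days in months before February: 31 = 31.
Plus 15 days into February → day 46.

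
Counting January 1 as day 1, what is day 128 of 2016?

January has 31 days (128 − 31 = 97 remain).
February has 29 days (97 − 29 = 68 remain).
March has 31 days (68 − 31 = 37 remain).
April has 30 days (37 − 30 = 7 remain).
7 into May → May 7.

7 May 2016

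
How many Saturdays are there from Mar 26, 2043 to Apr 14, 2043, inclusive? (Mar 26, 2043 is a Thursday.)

3

Mar 26, 2043 is a Thursday; the first Saturday on or after it is Mar 28, 2043 (2 days later).
From Mar 28, 2043 to Apr 14, 2043: 3 + 14 = 17 days (rest of Mar, Apr).
17 ÷ 7 = 2 full weeks with remainder 3, so 2 more Saturdays after the first → 3.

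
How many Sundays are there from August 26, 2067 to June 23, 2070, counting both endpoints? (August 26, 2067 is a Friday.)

August 26, 2067 is a Friday; the first Sunday on or after it is August 28, 2067 (2 days later).
From August 28, 2067 to June 23, 2070: 125 + 366 + 365 + 174 = 1030 days (rest of 2067, 2068, 2069, to June 23, 2070 in 2070).
1030 ÷ 7 = 147 full weeks with remainder 1, so 147 more Sundays after the first → 148.

148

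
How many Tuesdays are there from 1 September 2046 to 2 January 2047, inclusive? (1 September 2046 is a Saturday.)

18

1 September 2046 is a Saturday; the first Tuesday on or after it is 4 September 2046 (3 days later).
From 4 September 2046 to 2 January 2047: 26 + 31 + 30 + 31 + 2 = 120 days (rest of September, October, November, December, January).
120 ÷ 7 = 17 full weeks with remainder 1, so 17 more Tuesdays after the first → 18.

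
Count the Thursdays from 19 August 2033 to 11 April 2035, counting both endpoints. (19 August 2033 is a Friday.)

85

19 August 2033 is a Friday; the first Thursday on or after it is 25 August 2033 (6 days later).
From 25 August 2033 to 11 April 2035: 128 + 365 + 101 = 594 days (rest of 2033, 2034, to 11 April 2035 in 2035).
594 ÷ 7 = 84 full weeks with remainder 6, so 84 more Thursdays after the first → 85.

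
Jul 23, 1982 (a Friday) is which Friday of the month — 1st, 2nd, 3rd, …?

4th

Day 23 falls in week ⌈23/7⌉ of the month.
Days 1–7 hold the 1st Friday, 8–14 the 2nd, 15–21 the 3rd, 22–28 the 4th, 29–31 the 5th.
23 is in the range for the 4th.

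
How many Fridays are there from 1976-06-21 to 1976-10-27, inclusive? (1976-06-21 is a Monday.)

1976-06-21 is a Monday; the first Friday on or after it is 1976-06-25 (4 days later).
From 1976-06-25 to 1976-10-27: 5 + 31 + 31 + 30 + 27 = 124 days (rest of June, July, August, September, October).
124 ÷ 7 = 17 full weeks with remainder 5, so 17 more Fridays after the first → 18.

18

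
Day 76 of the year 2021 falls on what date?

17 March 2021

January has 31 days (76 − 31 = 45 remain).
February has 28 days (45 − 28 = 17 remain).
17 into March → March 17.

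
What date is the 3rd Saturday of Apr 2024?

Apr 20, 2024

Apr 2024 begins on a Monday, so the first Saturday is Apr 6 (5 days later).
The 3rd Saturday is 2 weeks later: 6 + 14 = 20.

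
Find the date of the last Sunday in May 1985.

The first Sunday of May 1985 is May 5.
May 1985 has 31 days. Adding weeks: 5, 12, 19, 26 — the last one ≤ 31 is the 26th.

1985-05-26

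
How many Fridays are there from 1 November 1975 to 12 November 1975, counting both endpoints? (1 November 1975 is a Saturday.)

1

1 November 1975 is a Saturday; the first Friday on or after it is 7 November 1975 (6 days later).
From 7 November 1975 to 12 November 1975 is 12 − 7 = 5 days.
5 ÷ 7 = 0 full weeks with remainder 5, so 0 more Fridays after the first → 1.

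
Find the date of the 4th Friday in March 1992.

The first Friday of March 1992 is March 6.
The 4th Friday is 3 weeks later: 6 + 21 = 27.

27 March 1992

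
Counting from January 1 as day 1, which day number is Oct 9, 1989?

282

Days in months before Oct: 31 + 28 + 31 + 30 + 31 + 30 + 31 + 31 + 30 = 273.
Plus 9 days into Oct → day 282.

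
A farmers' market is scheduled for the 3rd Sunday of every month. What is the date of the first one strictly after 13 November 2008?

16 November 2008

November 2008 starts on a Saturday; its first Sunday is the 2nd, so the 3rd Sunday is the 16th — 16 November 2008.
16 November 2008 is after 13 November 2008, so that is the next one.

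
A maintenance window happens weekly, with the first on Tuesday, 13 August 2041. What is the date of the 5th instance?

The 5th occurrence is 4 intervals after the first: 4 × 7 = 28 days after 13 August 2041.
August has 31 days — 18 days to the end of August leaves 10.
10 days into September → 10 September 2041.

10 September 2041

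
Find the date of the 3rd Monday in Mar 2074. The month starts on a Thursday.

Mar 2074 begins on a Thursday, so the first Monday is Mar 5 (4 days later).
The 3rd Monday is 2 weeks later: 5 + 14 = 19.

Mar 19, 2074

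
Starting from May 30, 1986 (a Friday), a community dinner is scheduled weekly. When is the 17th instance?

Sep 19, 1986

The 17th occurrence is 16 intervals after the first: 16 × 7 = 112 days after May 30, 1986.
May has 31 days — 1 day to the end of May leaves 111.
Jun has 30 days (81 left).
Jul has 31 days (50 left).
Aug has 31 days (19 left).
19 days into Sep → Sep 19, 1986.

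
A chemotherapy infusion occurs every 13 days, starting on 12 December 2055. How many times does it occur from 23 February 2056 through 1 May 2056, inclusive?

5

Occurrences land 13·i days after 12 December 2055 for i = 0, 1, 2, …
23 February 2056 is 73 days after the start; 73 ÷ 13 = 5 remainder 8; since the remainder is 8, round up to i = 6. First occurrence in the window: #7 on 28 February 2056 (6×13 = 78 days in).
1 May 2056 is 141 days after the start; 141 ÷ 13 = 10 remainder 11. Last occurrence in the window: #11 on 20 April 2056.
Occurrences #7 through #11: 5 in total.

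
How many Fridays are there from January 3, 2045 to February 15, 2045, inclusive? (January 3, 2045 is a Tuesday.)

January 3, 2045 is a Tuesday; the first Friday on or after it is January 6, 2045 (3 days later).
From January 6, 2045 to February 15, 2045: 25 + 15 = 40 days (rest of January, February).
40 ÷ 7 = 5 full weeks with remainder 5, so 5 more Fridays after the first → 6.

6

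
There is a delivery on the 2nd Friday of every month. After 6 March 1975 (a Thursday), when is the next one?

14 March 1975

March 1975 starts on a Saturday; its first Friday is the 7th, so the 2nd Friday is the 14th — 14 March 1975.
14 March 1975 is after 6 March 1975, so that is the next one.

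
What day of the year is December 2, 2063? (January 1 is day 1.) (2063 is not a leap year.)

336

Days in months before December: 31 + 28 + 31 + 30 + 31 + 30 + 31 + 31 + 30 + 31 + 30 = 334.
Plus 2 days into December → day 336.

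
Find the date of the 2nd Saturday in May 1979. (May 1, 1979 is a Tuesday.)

May 1979 begins on a Tuesday, so the first Saturday is May 5 (4 days later).
The 2nd Saturday is 1 weeks later: 5 + 7 = 12.

12 May 1979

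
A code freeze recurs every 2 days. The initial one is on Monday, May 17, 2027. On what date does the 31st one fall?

July 16, 2027

The 31st occurrence is 30 intervals after the first: 30 × 2 = 60 days after May 17, 2027.
May has 31 days — 14 days to the end of May leaves 46.
June has 30 days (16 left).
16 days into July → July 16, 2027.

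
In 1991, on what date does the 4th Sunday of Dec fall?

Dec 22, 1991

The first Sunday of Dec 1991 is Dec 1.
The 4th Sunday is 3 weeks later: 1 + 21 = 22.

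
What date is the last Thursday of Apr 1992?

The first Thursday of Apr 1992 is Apr 2.
Apr 1992 has 30 days. Adding weeks: 2, 9, 16, 23, 30 — the last one ≤ 30 is the 30th.

Apr 30, 1992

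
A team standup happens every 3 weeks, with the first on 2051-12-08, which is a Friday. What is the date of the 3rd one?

The 3rd occurrence is 2 intervals after the first: 2 × 21 = 42 days after 2051-12-08.
December has 31 days — 23 days to the end of December leaves 19.
19 days into January → 2052-01-19.

2052-01-19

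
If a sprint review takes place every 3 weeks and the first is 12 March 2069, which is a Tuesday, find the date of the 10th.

17 September 2069

The 10th occurrence is 9 intervals after the first: 9 × 21 = 189 days after 12 March 2069.
March has 31 days — 19 days to the end of March leaves 170.
April has 30 days (140 left).
May has 31 days (109 left).
June has 30 days (79 left).
July has 31 days (48 left).
August has 31 days (17 left).
17 days into September → 17 September 2069.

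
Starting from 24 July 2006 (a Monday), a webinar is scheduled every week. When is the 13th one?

16 October 2006

The 13th occurrence is 12 intervals after the first: 12 × 7 = 84 days after 24 July 2006.
July has 31 days — 7 days to the end of July leaves 77.
August has 31 days (46 left).
September has 30 days (16 left).
16 days into October → 16 October 2006.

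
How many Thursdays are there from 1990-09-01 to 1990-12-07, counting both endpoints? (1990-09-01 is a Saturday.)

1990-09-01 is a Saturday; the first Thursday on or after it is 1990-09-06 (5 days later).
From 1990-09-06 to 1990-12-07: 24 + 31 + 30 + 7 = 92 days (rest of September, October, November, December).
92 ÷ 7 = 13 full weeks with remainder 1, so 13 more Thursdays after the first → 14.

14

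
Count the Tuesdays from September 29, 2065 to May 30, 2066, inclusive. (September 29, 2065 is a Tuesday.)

September 29, 2065 is a Tuesday; the first Tuesday on or after it is September 29, 2065.
From September 29, 2065 to May 30, 2066: 1 + 31 + 30 + 31 + 31 + 28 + 31 + 30 + 30 = 243 days (rest of September, October, November, December, January, February, March, April, May).
243 ÷ 7 = 34 full weeks with remainder 5, so 34 more Tuesdays after the first → 35.

35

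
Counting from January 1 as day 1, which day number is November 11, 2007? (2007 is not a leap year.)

Days in months before November: 31 + 28 + 31 + 30 + 31 + 30 + 31 + 31 + 30 + 31 = 304.
Plus 11 days into November → day 315.

315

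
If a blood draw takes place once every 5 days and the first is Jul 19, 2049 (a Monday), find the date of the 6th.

The 6th occurrence is 5 intervals after the first: 5 × 5 = 25 days after Jul 19, 2049.
Jul has 31 days — 12 days to the end of Jul leaves 13.
13 days into Aug → Aug 13, 2049.

Aug 13, 2049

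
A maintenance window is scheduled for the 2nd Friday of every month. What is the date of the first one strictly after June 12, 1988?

July 8, 1988

June 1988 starts on a Wednesday; its first Friday is the 3rd, so the 2nd Friday is the 10th — June 10, 1988.
That is not after June 12, 1988, so look at July 1988.
July 1988 starts on a Friday; its first Friday is the 1st, so the 2nd Friday is the 8th — July 8, 1988.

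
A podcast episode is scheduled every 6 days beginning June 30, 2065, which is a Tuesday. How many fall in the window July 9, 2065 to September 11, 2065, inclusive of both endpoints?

Occurrences land 6·i days after June 30, 2065 for i = 0, 1, 2, …
July 9, 2065 is 9 days after the start; 9 ÷ 6 = 1 remainder 3; since the remainder is 3, round up to i = 2. First occurrence in the window: #3 on July 12, 2065 (2×6 = 12 days in).
September 11, 2065 is 73 days after the start; 73 ÷ 6 = 12 remainder 1. Last occurrence in the window: #13 on September 10, 2065.
Occurrences #3 through #13: 11 in total.

11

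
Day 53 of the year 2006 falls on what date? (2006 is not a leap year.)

January has 31 days (53 − 31 = 22 remain).
22 into February → February 22.

February 22, 2006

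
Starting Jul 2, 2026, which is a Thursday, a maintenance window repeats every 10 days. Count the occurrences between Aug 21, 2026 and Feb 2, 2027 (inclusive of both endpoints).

17

Occurrences land 10·i days after Jul 2, 2026 for i = 0, 1, 2, …
Aug 21, 2026 is 50 days after the start; 50 ÷ 10 = 5 remainder 0. First occurrence in the window: #6 on Aug 21, 2026 (5×10 = 50 days in).
Feb 2, 2027 is 215 days after the start; 215 ÷ 10 = 21 remainder 5. Last occurrence in the window: #22 on Jan 28, 2027.
Occurrences #6 through #22: 17 in total.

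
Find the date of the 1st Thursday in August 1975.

The first Thursday of August 1975 is August 7.

7 August 1975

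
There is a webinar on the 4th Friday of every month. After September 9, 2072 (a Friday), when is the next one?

September 23, 2072

September 2072 starts on a Thursday; its first Friday is the 2nd, so the 4th Friday is the 23rd — September 23, 2072.
September 23, 2072 is after September 9, 2072, so that is the next one.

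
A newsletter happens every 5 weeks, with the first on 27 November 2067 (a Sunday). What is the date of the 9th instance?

The 9th occurrence is 8 intervals after the first: 8 × 35 = 280 days after 27 November 2067.
November has 30 days — 3 days to the end of November leaves 277.
December has 31 days (246 left).
January has 31 days (215 left).
February has 29 days (186 left).
March has 31 days (155 left).
April has 30 days (125 left).
May has 31 days (94 left).
June has 30 days (64 left).
July has 31 days (33 left).
August has 31 days (2 left).
2 days into September → 2 September 2068.

2 September 2068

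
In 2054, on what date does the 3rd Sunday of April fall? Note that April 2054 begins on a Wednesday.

April 19, 2054

April 2054 begins on a Wednesday, so the first Sunday is April 5 (4 days later).
The 3rd Sunday is 2 weeks later: 5 + 14 = 19.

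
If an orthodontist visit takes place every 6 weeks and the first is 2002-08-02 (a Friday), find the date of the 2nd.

2002-09-13

The 2nd occurrence is 1 interval after the first: 1 × 42 = 42 days after 2002-08-02.
August has 31 days — 29 days to the end of August leaves 13.
13 days into September → 2002-09-13.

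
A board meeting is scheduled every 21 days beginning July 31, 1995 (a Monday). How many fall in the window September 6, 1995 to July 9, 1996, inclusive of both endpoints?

15

Occurrences land 21·i days after July 31, 1995 for i = 0, 1, 2, …
September 6, 1995 is 37 days after the start; 37 ÷ 21 = 1 remainder 16; since the remainder is 16, round up to i = 2. First occurrence in the window: #3 on September 11, 1995 (2×21 = 42 days in).
July 9, 1996 is 344 days after the start; 344 ÷ 21 = 16 remainder 8. Last occurrence in the window: #17 on July 1, 1996.
Occurrences #3 through #17: 15 in total.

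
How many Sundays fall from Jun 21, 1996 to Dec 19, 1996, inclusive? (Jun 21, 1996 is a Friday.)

26

Jun 21, 1996 is a Friday; the first Sunday on or after it is Jun 23, 1996 (2 days later).
From Jun 23, 1996 to Dec 19, 1996: 7 + 31 + 31 + 30 + 31 + 30 + 19 = 179 days (rest of Jun, Jul, Aug, Sep, Oct, Nov, Dec).
179 ÷ 7 = 25 full weeks with remainder 4, so 25 more Sundays after the first → 26.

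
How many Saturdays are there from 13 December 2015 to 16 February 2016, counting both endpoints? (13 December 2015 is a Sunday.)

13 December 2015 is a Sunday; the first Saturday on or after it is 19 December 2015 (6 days later).
From 19 December 2015 to 16 February 2016: 12 + 31 + 16 = 59 days (rest of December, January, February).
59 ÷ 7 = 8 full weeks with remainder 3, so 8 more Saturdays after the first → 9.

9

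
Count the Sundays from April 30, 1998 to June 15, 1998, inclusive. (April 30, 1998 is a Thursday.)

7

April 30, 1998 is a Thursday; the first Sunday on or after it is May 3, 1998 (3 days later).
From May 3, 1998 to June 15, 1998: 28 + 15 = 43 days (rest of May, June).
43 ÷ 7 = 6 full weeks with remainder 1, so 6 more Sundays after the first → 7.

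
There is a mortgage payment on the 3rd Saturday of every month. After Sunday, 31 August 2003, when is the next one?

20 September 2003

August 2003 starts on a Friday; its first Saturday is the 2nd, so the 3rd Saturday is the 16th — 16 August 2003.
That is not after 31 August 2003, so look at September 2003.
September 2003 starts on a Monday; its first Saturday is the 6th, so the 3rd Saturday is the 20th — 20 September 2003.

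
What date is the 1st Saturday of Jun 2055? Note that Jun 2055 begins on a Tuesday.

Jun 5, 2055

Jun 2055 begins on a Tuesday, so the first Saturday is Jun 5 (4 days later).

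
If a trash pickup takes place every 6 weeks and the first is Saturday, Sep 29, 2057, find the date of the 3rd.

Dec 22, 2057

The 3rd occurrence is 2 intervals after the first: 2 × 42 = 84 days after Sep 29, 2057.
Sep has 30 days — 1 day to the end of Sep leaves 83.
Oct has 31 days (52 left).
Nov has 30 days (22 left).
22 days into Dec → Dec 22, 2057.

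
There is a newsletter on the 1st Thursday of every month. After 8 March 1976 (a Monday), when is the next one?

1 April 1976

March 1976 starts on a Monday, so its 1st Thursday is 4 March 1976 (3 days in).
That is not after 8 March 1976, so look at April 1976.
April 1976 starts on a Thursday, so its 1st Thursday is 1 April 1976.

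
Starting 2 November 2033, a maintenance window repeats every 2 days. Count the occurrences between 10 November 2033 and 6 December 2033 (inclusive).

Occurrences land 2·i days after 2 November 2033 for i = 0, 1, 2, …
10 November 2033 is 8 days after the start; 8 ÷ 2 = 4 remainder 0. First occurrence in the window: #5 on 10 November 2033 (4×2 = 8 days in).
6 December 2033 is 34 days after the start; 34 ÷ 2 = 17 remainder 0. Last occurrence in the window: #18 on 6 December 2033.
Occurrences #5 through #18: 14 in total.

14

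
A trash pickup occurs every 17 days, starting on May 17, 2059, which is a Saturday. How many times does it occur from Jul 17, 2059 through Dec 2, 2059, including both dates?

Occurrences land 17·i days after May 17, 2059 for i = 0, 1, 2, …
Jul 17, 2059 is 61 days after the start; 61 ÷ 17 = 3 remainder 10; since the remainder is 10, round up to i = 4. First occurrence in the window: #5 on Jul 24, 2059 (4×17 = 68 days in).
Dec 2, 2059 is 199 days after the start; 199 ÷ 17 = 11 remainder 12. Last occurrence in the window: #12 on Nov 20, 2059.
Occurrences #5 through #12: 8 in total.

8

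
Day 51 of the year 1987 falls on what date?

February 20, 1987

January has 31 days (51 − 31 = 20 remain).
20 into February → February 20.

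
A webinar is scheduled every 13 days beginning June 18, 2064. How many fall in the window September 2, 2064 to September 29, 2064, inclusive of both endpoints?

2

Occurrences land 13·i days after June 18, 2064 for i = 0, 1, 2, …
September 2, 2064 is 76 days after the start; 76 ÷ 13 = 5 remainder 11; since the remainder is 11, round up to i = 6. First occurrence in the window: #7 on September 4, 2064 (6×13 = 78 days in).
September 29, 2064 is 103 days after the start; 103 ÷ 13 = 7 remainder 12. Last occurrence in the window: #8 on September 17, 2064.
Occurrences #7 through #8: 2 in total.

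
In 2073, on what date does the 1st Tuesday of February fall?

2073-02-07

February 2073 begins on a Wednesday, so the first Tuesday is February 7 (6 days later).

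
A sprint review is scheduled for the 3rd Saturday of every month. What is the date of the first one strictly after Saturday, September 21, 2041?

September 2041 starts on a Sunday; its first Saturday is the 7th, so the 3rd Saturday is the 21st — September 21, 2041.
That is not after September 21, 2041, so look at October 2041.
October 2041 starts on a Tuesday; its first Saturday is the 5th, so the 3rd Saturday is the 19th — October 19, 2041.

October 19, 2041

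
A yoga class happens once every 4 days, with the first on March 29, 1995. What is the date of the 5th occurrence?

April 14, 1995

The 5th occurrence is 4 intervals after the first: 4 × 4 = 16 days after March 29, 1995.
March has 31 days — 2 days to the end of March leaves 14.
14 days into April → April 14, 1995.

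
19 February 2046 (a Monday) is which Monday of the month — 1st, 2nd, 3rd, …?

3rd

Day 19 falls in week ⌈19/7⌉ of the month.
Days 1–7 hold the 1st Monday, 8–14 the 2nd, 15–21 the 3rd, 22–28 the 4th, 29–31 the 5th.
19 is in the range for the 3rd.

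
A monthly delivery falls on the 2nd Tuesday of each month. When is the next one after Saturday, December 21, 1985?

January 14, 1986

December 1985 starts on a Sunday; its first Tuesday is the 3rd, so the 2nd Tuesday is the 10th — December 10, 1985.
That is not after December 21, 1985, so look at January 1986.
January 1986 starts on a Wednesday; its first Tuesday is the 7th, so the 2nd Tuesday is the 14th — January 14, 1986.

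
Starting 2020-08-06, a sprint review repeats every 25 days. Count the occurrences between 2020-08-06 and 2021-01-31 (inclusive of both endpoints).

Occurrences land 25·i days after 2020-08-06 for i = 0, 1, 2, …
The window opens on the start date, so the first occurrence inside is #1 on 2020-08-06.
2021-01-31 is 178 days after the start; 178 ÷ 25 = 7 remainder 3. Last occurrence in the window: #8 on 2021-01-28.
Occurrences #1 through #8: 8 in total.

8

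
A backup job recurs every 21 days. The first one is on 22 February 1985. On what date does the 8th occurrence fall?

The 8th occurrence is 7 intervals after the first: 7 × 21 = 147 days after 22 February 1985.
February has 28 days — 6 days to the end of February leaves 141.
March has 31 days (110 left).
April has 30 days (80 left).
May has 31 days (49 left).
June has 30 days (19 left).
19 days into July → 19 July 1985.

19 July 1985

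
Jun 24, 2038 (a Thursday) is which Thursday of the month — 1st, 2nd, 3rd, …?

Day 24 falls in week ⌈24/7⌉ of the month.
Days 1–7 hold the 1st Thursday, 8–14 the 2nd, 15–21 the 3rd, 22–28 the 4th, 29–31 the 5th.
24 is in the range for the 4th.

4th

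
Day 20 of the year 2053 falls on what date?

20 into January → January 20.

20 January 2053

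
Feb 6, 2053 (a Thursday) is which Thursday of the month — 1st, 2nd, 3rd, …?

1st

Day 6 falls in week ⌈6/7⌉ of the month.
Days 1–7 hold the 1st Thursday, 8–14 the 2nd, 15–21 the 3rd, 22–28 the 4th, 29–31 the 5th.
6 is in the range for the 1st.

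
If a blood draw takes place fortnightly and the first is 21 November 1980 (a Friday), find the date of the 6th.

The 6th occurrence is 5 intervals after the first: 5 × 14 = 70 days after 21 November 1980.
November has 30 days — 9 days to the end of November leaves 61.
December has 31 days (30 left).
30 days into January → 30 January 1981.

30 January 1981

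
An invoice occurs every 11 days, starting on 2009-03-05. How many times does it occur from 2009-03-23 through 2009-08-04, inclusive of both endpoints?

12

Occurrences land 11·i days after 2009-03-05 for i = 0, 1, 2, …
2009-03-23 is 18 days after the start; 18 ÷ 11 = 1 remainder 7; since the remainder is 7, round up to i = 2. First occurrence in the window: #3 on 2009-03-27 (2×11 = 22 days in).
2009-08-04 is 152 days after the start; 152 ÷ 11 = 13 remainder 9. Last occurrence in the window: #14 on 2009-07-26.
Occurrences #3 through #14: 12 in total.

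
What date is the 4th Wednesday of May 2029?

May 23, 2029

May 2029 begins on a Tuesday, so the first Wednesday is May 2 (1 day later).
The 4th Wednesday is 3 weeks later: 2 + 21 = 23.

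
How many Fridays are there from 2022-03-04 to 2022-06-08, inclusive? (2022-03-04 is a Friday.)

14

2022-03-04 is a Friday; the first Friday on or after it is 2022-03-04.
From 2022-03-04 to 2022-06-08: 27 + 30 + 31 + 8 = 96 days (rest of March, April, May, June).
96 ÷ 7 = 13 full weeks with remainder 5, so 13 more Fridays after the first → 14.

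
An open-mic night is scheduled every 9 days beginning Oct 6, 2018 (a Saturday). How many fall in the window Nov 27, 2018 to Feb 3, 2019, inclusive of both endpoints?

8

Occurrences land 9·i days after Oct 6, 2018 for i = 0, 1, 2, …
Nov 27, 2018 is 52 days after the start; 52 ÷ 9 = 5 remainder 7; since the remainder is 7, round up to i = 6. First occurrence in the window: #7 on Nov 29, 2018 (6×9 = 54 days in).
Feb 3, 2019 is 120 days after the start; 120 ÷ 9 = 13 remainder 3. Last occurrence in the window: #14 on Jan 31, 2019.
Occurrences #7 through #14: 8 in total.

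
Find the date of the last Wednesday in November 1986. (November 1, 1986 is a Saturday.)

26 November 1986

November 1986 begins on a Saturday, so the first Wednesday is November 5 (4 days later).
November 1986 has 30 days. Adding weeks: 5, 12, 19, 26 — the last one ≤ 30 is the 26th.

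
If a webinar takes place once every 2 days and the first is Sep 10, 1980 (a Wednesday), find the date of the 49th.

Dec 15, 1980

The 49th occurrence is 48 intervals after the first: 48 × 2 = 96 days after Sep 10, 1980.
Sep has 30 days — 20 days to the end of Sep leaves 76.
Oct has 31 days (45 left).
Nov has 30 days (15 left).
15 days into Dec → Dec 15, 1980.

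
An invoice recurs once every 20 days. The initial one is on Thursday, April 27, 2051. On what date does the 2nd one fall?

The 2nd occurrence is 1 interval after the first: 1 × 20 = 20 days after April 27, 2051.
April has 30 days — 3 days to the end of April leaves 17.
17 days into May → May 17, 2051.

May 17, 2051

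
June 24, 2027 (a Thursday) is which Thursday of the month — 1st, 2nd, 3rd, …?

Day 24 falls in week ⌈24/7⌉ of the month.
Days 1–7 hold the 1st Thursday, 8–14 the 2nd, 15–21 the 3rd, 22–28 the 4th, 29–31 the 5th.
24 is in the range for the 4th.

4th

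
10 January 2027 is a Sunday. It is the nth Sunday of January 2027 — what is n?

Day 10 falls in week ⌈10/7⌉ of the month.
Days 1–7 hold the 1st Sunday, 8–14 the 2nd, 15–21 the 3rd, 22–28 the 4th, 29–31 the 5th.
10 is in the range for the 2nd.

2nd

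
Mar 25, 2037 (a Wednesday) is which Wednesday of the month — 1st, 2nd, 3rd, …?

4th

Day 25 falls in week ⌈25/7⌉ of the month.
Days 1–7 hold the 1st Wednesday, 8–14 the 2nd, 15–21 the 3rd, 22–28 the 4th, 29–31 the 5th.
25 is in the range for the 4th.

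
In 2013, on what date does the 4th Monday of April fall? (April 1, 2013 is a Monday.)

April 22, 2013

April 2013 begins on a Monday, so the first Monday is April 1.
The 4th Monday is 3 weeks later: 1 + 21 = 22.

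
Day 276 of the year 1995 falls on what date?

January has 31 days (276 − 31 = 245 remain).
February has 28 days (245 − 28 = 217 remain).
March has 31 days (217 − 31 = 186 remain).
April has 30 days (186 − 30 = 156 remain).
May has 31 days (156 − 31 = 125 remain).
June has 30 days (125 − 30 = 95 remain).
July has 31 days (95 − 31 = 64 remain).
August has 31 days (64 − 31 = 33 remain).
September has 30 days (33 − 30 = 3 remain).
3 into October → October 3.

3 October 1995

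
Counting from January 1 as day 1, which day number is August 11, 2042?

Days in months before August: 31 + 28 + 31 + 30 + 31 + 30 + 31 = 212.
Plus 11 days into August → day 223.

223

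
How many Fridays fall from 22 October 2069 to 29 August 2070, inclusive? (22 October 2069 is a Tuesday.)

22 October 2069 is a Tuesday; the first Friday on or after it is 25 October 2069 (3 days later).
From 25 October 2069 to 29 August 2070: 6 + 30 + 31 + 31 + 28 + 31 + 30 + 31 + 30 + 31 + 29 = 308 days (rest of October, November, December, January, February, March, April, May, June, July, August).
308 ÷ 7 = 44 full weeks with remainder 0, so 44 more Fridays after the first → 45.

45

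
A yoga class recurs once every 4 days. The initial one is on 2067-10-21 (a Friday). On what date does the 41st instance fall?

The 41st occurrence is 40 intervals after the first: 40 × 4 = 160 days after 2067-10-21.
October has 31 days — 10 days to the end of October leaves 150.
November has 30 days (120 left).
December has 31 days (89 left).
January has 31 days (58 left).
February has 29 days (29 left).
29 days into March → 2068-03-29.

2068-03-29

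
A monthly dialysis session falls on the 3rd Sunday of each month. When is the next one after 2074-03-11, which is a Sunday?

2074-03-18

March 2074 starts on a Thursday; its first Sunday is the 4th, so the 3rd Sunday is the 18th — 2074-03-18.
2074-03-18 is after 2074-03-11, so that is the next one.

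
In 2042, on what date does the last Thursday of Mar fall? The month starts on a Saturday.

Mar 27, 2042

Mar 2042 begins on a Saturday, so the first Thursday is Mar 6 (5 days later).
Mar 2042 has 31 days. Adding weeks: 6, 13, 20, 27 — the last one ≤ 31 is the 27th.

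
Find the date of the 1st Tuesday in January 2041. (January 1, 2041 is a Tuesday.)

2041-01-01

January 2041 begins on a Tuesday, so the first Tuesday is January 1.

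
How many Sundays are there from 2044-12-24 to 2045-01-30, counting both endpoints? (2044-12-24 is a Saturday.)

6

2044-12-24 is a Saturday; the first Sunday on or after it is 2044-12-25 (1 day later).
From 2044-12-25 to 2045-01-30: 6 + 30 = 36 days (rest of December, January).
36 ÷ 7 = 5 full weeks with remainder 1, so 5 more Sundays after the first → 6.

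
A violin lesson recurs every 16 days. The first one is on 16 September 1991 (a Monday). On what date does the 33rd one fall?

The 33rd occurrence is 32 intervals after the first: 32 × 16 = 512 days after 16 September 1991.
September has 30 days — 14 days to the end of September leaves 498.
From end of September to end of 1991 is 92 days (406 left).
1992 has 366 days (40 left).
January has 31 days (9 left).
9 days into February → 9 February 1993.

9 February 1993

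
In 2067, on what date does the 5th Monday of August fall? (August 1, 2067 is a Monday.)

August 2067 begins on a Monday, so the first Monday is August 1.
The 5th Monday is 4 weeks later: 1 + 28 = 29.

29 August 2067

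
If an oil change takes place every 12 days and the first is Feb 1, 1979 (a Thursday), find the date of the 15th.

The 15th occurrence is 14 intervals after the first: 14 × 12 = 168 days after Feb 1, 1979.
Feb has 28 days — 27 days to the end of Feb leaves 141.
Mar has 31 days (110 left).
Apr has 30 days (80 left).
May has 31 days (49 left).
Jun has 30 days (19 left).
19 days into Jul → Jul 19, 1979.

Jul 19, 1979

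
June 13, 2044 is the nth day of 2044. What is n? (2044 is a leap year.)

165

Days in months before June: 31 + 29 + 31 + 30 + 31 = 152.
Plus 13 days into June → day 165.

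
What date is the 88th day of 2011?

Jan has 31 days (88 − 31 = 57 remain).
Feb has 28 days (57 − 28 = 29 remain).
29 into Mar → Mar 29.

Mar 29, 2011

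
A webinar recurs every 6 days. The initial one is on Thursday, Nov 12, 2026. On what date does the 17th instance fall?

The 17th occurrence is 16 intervals after the first: 16 × 6 = 96 days after Nov 12, 2026.
Nov has 30 days — 18 days to the end of Nov leaves 78.
Dec has 31 days (47 left).
Jan has 31 days (16 left).
16 days into Feb → Feb 16, 2027.

Feb 16, 2027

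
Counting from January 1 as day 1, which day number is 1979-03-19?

78

Days in months before March: 31 + 28 = 59.
Plus 19 days into March → day 78.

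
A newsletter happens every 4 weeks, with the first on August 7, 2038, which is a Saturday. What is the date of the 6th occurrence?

December 25, 2038

The 6th occurrence is 5 intervals after the first: 5 × 28 = 140 days after August 7, 2038.
August has 31 days — 24 days to the end of August leaves 116.
September has 30 days (86 left).
October has 31 days (55 left).
November has 30 days (25 left).
25 days into December → December 25, 2038.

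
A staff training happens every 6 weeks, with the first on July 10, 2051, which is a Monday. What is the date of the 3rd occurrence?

The 3rd occurrence is 2 intervals after the first: 2 × 42 = 84 days after July 10, 2051.
July has 31 days — 21 days to the end of July leaves 63.
August has 31 days (32 left).
September has 30 days (2 left).
2 days into October → October 2, 2051.

October 2, 2051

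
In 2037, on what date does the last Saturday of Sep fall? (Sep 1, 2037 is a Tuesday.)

Sep 2037 begins on a Tuesday, so the first Saturday is Sep 5 (4 days later).
Sep 2037 has 30 days. Adding weeks: 5, 12, 19, 26 — the last one ≤ 30 is the 26th.

Sep 26, 2037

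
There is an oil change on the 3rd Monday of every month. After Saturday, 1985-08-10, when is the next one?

August 1985 starts on a Thursday; its first Monday is the 5th, so the 3rd Monday is the 19th — 1985-08-19.
1985-08-19 is after 1985-08-10, so that is the next one.

1985-08-19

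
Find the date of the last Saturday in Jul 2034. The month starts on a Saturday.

Jul 2034 begins on a Saturday, so the first Saturday is Jul 1.
Jul 2034 has 31 days. Adding weeks: 1, 8, 15, 22, 29 — the last one ≤ 31 is the 29th.

Jul 29, 2034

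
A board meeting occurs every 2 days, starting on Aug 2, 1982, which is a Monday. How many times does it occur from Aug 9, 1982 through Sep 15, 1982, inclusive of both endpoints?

19

Occurrences land 2·i days after Aug 2, 1982 for i = 0, 1, 2, …
Aug 9, 1982 is 7 days after the start; 7 ÷ 2 = 3 remainder 1; since the remainder is 1, round up to i = 4. First occurrence in the window: #5 on Aug 10, 1982 (4×2 = 8 days in).
Sep 15, 1982 is 44 days after the start; 44 ÷ 2 = 22 remainder 0. Last occurrence in the window: #23 on Sep 15, 1982.
Occurrences #5 through #23: 19 in total.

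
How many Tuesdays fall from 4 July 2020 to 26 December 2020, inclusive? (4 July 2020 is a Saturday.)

4 July 2020 is a Saturday; the first Tuesday on or after it is 7 July 2020 (3 days later).
From 7 July 2020 to 26 December 2020: 24 + 31 + 30 + 31 + 30 + 26 = 172 days (rest of July, August, September, October, November, December).
172 ÷ 7 = 24 full weeks with remainder 4, so 24 more Tuesdays after the first → 25.

25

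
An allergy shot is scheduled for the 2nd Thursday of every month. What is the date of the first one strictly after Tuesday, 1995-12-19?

1996-01-11

December 1995 starts on a Friday; its first Thursday is the 7th, so the 2nd Thursday is the 14th — 1995-12-14.
That is not after 1995-12-19, so look at January 1996.
January 1996 starts on a Monday; its first Thursday is the 4th, so the 2nd Thursday is the 11th — 1996-01-11.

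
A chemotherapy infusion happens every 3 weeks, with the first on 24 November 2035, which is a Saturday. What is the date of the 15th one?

The 15th occurrence is 14 intervals after the first: 14 × 21 = 294 days after 24 November 2035.
November has 30 days — 6 days to the end of November leaves 288.
December has 31 days (257 left).
January has 31 days (226 left).
February has 29 days (197 left).
March has 31 days (166 left).
April has 30 days (136 left).
May has 31 days (105 left).
June has 30 days (75 left).
July has 31 days (44 left).
August has 31 days (13 left).
13 days into September → 13 September 2036.

13 September 2036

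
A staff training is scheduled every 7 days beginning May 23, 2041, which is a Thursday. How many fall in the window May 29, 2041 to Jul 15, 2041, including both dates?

7

Occurrences land 7·i days after May 23, 2041 for i = 0, 1, 2, …
May 29, 2041 is 6 days after the start; 6 ÷ 7 = 0 remainder 6; since the remainder is 6, round up to i = 1. First occurrence in the window: #2 on May 30, 2041 (1×7 = 7 days in).
Jul 15, 2041 is 53 days after the start; 53 ÷ 7 = 7 remainder 4. Last occurrence in the window: #8 on Jul 11, 2041.
Occurrences #2 through #8: 7 in total.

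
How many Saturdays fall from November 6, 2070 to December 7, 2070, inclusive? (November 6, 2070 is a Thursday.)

5

November 6, 2070 is a Thursday; the first Saturday on or after it is November 8, 2070 (2 days later).
From November 8, 2070 to December 7, 2070: 22 + 7 = 29 days (rest of November, December).
29 ÷ 7 = 4 full weeks with remainder 1, so 4 more Saturdays after the first → 5.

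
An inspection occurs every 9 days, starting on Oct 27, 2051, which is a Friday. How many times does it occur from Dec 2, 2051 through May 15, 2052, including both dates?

19

Occurrences land 9·i days after Oct 27, 2051 for i = 0, 1, 2, …
Dec 2, 2051 is 36 days after the start; 36 ÷ 9 = 4 remainder 0. First occurrence in the window: #5 on Dec 2, 2051 (4×9 = 36 days in).
May 15, 2052 is 201 days after the start; 201 ÷ 9 = 22 remainder 3. Last occurrence in the window: #23 on May 12, 2052.
Occurrences #5 through #23: 19 in total.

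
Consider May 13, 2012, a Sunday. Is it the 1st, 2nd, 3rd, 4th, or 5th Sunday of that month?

2nd

Day 13 falls in week ⌈13/7⌉ of the month.
Days 1–7 hold the 1st Sunday, 8–14 the 2nd, 15–21 the 3rd, 22–28 the 4th, 29–31 the 5th.
13 is in the range for the 2nd.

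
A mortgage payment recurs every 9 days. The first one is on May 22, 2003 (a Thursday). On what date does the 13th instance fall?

The 13th occurrence is 12 intervals after the first: 12 × 9 = 108 days after May 22, 2003.
May has 31 days — 9 days to the end of May leaves 99.
Jun has 30 days (69 left).
Jul has 31 days (38 left).
Aug has 31 days (7 left).
7 days into Sep → Sep 7, 2003.

Sep 7, 2003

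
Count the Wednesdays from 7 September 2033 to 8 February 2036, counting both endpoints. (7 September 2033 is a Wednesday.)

7 September 2033 is a Wednesday; the first Wednesday on or after it is 7 September 2033.
From 7 September 2033 to 8 February 2036: 115 + 365 + 365 + 39 = 884 days (rest of 2033, 2034, 2035, to 8 February 2036 in 2036).
884 ÷ 7 = 126 full weeks with remainder 2, so 126 more Wednesdays after the first → 127.

127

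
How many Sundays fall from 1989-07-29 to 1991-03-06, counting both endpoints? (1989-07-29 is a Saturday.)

1989-07-29 is a Saturday; the first Sunday on or after it is 1989-07-30 (1 day later).
From 1989-07-30 to 1991-03-06: 154 + 365 + 65 = 584 days (rest of 1989, 1990, to 1991-03-06 in 1991).
584 ÷ 7 = 83 full weeks with remainder 3, so 83 more Sundays after the first → 84.

84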